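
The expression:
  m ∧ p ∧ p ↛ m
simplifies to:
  False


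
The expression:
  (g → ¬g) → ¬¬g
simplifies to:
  g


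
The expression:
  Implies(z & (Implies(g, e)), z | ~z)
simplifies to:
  True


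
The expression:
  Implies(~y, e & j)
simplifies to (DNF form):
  y | (e & j)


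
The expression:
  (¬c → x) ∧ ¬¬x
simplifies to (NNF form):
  x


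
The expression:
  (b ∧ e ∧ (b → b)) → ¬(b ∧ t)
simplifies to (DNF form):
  ¬b ∨ ¬e ∨ ¬t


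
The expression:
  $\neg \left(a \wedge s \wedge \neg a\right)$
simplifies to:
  $\text{True}$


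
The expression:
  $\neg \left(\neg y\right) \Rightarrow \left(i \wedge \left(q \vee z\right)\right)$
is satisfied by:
  {i: True, q: True, z: True, y: False}
  {i: True, q: True, z: False, y: False}
  {i: True, z: True, q: False, y: False}
  {i: True, z: False, q: False, y: False}
  {q: True, z: True, i: False, y: False}
  {q: True, i: False, z: False, y: False}
  {q: False, z: True, i: False, y: False}
  {q: False, i: False, z: False, y: False}
  {i: True, y: True, q: True, z: True}
  {i: True, y: True, q: True, z: False}
  {i: True, y: True, z: True, q: False}


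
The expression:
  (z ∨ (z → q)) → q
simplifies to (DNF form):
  q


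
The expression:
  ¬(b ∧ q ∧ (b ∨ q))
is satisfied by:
  {q: False, b: False}
  {b: True, q: False}
  {q: True, b: False}


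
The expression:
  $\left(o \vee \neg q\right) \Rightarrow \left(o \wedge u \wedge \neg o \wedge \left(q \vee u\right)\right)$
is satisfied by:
  {q: True, o: False}


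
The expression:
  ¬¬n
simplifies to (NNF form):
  n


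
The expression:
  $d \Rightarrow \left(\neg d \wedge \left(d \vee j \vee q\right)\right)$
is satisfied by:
  {d: False}


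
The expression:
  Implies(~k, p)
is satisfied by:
  {k: True, p: True}
  {k: True, p: False}
  {p: True, k: False}


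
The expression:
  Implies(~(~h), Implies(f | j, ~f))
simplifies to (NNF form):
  ~f | ~h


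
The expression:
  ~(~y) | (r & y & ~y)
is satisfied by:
  {y: True}


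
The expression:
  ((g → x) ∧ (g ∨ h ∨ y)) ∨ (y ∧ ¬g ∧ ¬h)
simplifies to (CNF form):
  (g ∨ ¬g) ∧ (x ∨ ¬g) ∧ (g ∨ h ∨ y) ∧ (g ∨ h ∨ ¬g) ∧ (g ∨ y ∨ ¬g) ∧ (h ∨ x ∨ y) ∧ (h ∨ x ∨ ¬g) ∧ (x ∨ y ∨ ¬g)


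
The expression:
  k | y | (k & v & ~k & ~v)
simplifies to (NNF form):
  k | y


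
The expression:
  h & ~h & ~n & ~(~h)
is never true.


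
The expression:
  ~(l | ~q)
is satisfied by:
  {q: True, l: False}


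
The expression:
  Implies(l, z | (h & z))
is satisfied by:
  {z: True, l: False}
  {l: False, z: False}
  {l: True, z: True}


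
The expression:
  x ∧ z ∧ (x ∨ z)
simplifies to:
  x ∧ z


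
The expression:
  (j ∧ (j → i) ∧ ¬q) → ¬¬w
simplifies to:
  q ∨ w ∨ ¬i ∨ ¬j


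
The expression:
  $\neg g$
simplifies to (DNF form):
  $\neg g$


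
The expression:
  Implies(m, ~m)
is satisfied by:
  {m: False}


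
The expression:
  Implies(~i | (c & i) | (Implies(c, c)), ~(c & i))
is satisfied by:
  {c: False, i: False}
  {i: True, c: False}
  {c: True, i: False}


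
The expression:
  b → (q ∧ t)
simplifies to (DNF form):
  (q ∧ t) ∨ ¬b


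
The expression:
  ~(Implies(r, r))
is never true.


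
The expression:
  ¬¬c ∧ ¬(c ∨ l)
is never true.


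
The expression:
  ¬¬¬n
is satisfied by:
  {n: False}


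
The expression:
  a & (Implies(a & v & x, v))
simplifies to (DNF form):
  a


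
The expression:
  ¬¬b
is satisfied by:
  {b: True}


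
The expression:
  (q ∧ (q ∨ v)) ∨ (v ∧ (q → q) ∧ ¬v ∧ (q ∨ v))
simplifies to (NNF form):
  q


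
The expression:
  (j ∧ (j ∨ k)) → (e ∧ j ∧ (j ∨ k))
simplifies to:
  e ∨ ¬j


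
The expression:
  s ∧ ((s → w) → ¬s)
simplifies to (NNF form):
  s ∧ ¬w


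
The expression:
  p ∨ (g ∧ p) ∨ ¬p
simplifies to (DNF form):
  True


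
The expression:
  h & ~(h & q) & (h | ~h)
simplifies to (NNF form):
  h & ~q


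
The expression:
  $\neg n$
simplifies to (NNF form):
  $\neg n$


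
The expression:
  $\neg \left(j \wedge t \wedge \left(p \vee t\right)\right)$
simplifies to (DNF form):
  $\neg j \vee \neg t$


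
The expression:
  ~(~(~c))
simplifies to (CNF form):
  ~c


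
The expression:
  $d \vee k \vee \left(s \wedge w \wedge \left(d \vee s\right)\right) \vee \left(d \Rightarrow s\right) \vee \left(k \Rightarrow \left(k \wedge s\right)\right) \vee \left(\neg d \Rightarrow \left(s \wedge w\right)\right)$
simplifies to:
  $\text{True}$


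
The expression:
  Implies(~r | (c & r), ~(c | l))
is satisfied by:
  {r: True, l: False, c: False}
  {l: False, c: False, r: False}
  {r: True, l: True, c: False}


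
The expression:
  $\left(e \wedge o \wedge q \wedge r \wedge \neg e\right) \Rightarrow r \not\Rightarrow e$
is always true.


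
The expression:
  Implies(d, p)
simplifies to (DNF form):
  p | ~d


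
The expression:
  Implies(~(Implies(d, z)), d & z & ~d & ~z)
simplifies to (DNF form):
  z | ~d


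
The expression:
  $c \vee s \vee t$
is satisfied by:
  {t: True, c: True, s: True}
  {t: True, c: True, s: False}
  {t: True, s: True, c: False}
  {t: True, s: False, c: False}
  {c: True, s: True, t: False}
  {c: True, s: False, t: False}
  {s: True, c: False, t: False}


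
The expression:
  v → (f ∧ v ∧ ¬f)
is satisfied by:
  {v: False}


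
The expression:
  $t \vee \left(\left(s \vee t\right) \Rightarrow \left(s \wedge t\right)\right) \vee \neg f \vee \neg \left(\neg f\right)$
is always true.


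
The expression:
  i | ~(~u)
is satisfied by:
  {i: True, u: True}
  {i: True, u: False}
  {u: True, i: False}


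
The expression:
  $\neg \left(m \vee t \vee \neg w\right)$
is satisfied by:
  {w: True, t: False, m: False}


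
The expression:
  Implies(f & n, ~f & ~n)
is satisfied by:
  {n: False, f: False}
  {f: True, n: False}
  {n: True, f: False}


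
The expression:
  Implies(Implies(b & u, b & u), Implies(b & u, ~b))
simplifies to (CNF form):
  ~b | ~u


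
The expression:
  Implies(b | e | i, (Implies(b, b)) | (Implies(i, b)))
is always true.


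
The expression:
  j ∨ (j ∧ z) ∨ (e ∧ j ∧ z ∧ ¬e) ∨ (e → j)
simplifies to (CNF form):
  j ∨ ¬e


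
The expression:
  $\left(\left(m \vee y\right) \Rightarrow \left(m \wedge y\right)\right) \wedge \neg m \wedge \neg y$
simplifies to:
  $\neg m \wedge \neg y$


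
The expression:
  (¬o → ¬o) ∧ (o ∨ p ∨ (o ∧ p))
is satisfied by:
  {o: True, p: True}
  {o: True, p: False}
  {p: True, o: False}


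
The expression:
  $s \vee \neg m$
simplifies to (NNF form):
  $s \vee \neg m$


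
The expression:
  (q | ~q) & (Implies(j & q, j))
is always true.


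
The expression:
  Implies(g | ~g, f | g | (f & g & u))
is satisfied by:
  {g: True, f: True}
  {g: True, f: False}
  {f: True, g: False}


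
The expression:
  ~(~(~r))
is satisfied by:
  {r: False}


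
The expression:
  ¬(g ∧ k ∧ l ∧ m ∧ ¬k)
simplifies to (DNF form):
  True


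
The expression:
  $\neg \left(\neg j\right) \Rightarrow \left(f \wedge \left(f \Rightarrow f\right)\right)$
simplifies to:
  $f \vee \neg j$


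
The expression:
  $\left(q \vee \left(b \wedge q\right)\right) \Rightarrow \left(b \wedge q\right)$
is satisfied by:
  {b: True, q: False}
  {q: False, b: False}
  {q: True, b: True}


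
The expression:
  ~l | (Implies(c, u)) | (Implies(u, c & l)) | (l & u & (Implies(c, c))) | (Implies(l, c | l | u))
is always true.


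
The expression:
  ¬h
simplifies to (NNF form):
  ¬h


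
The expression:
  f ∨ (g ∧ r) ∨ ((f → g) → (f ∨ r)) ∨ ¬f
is always true.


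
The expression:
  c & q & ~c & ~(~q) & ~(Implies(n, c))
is never true.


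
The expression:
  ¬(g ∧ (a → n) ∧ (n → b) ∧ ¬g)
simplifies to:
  True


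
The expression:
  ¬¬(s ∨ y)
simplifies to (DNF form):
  s ∨ y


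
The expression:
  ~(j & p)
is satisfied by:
  {p: False, j: False}
  {j: True, p: False}
  {p: True, j: False}


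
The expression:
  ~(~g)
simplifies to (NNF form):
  g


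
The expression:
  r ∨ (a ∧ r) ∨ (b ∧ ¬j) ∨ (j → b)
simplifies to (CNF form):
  b ∨ r ∨ ¬j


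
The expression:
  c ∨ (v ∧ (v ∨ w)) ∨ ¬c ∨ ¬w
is always true.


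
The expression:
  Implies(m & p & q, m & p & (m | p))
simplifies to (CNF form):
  True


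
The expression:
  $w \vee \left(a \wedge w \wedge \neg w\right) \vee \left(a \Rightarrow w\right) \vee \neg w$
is always true.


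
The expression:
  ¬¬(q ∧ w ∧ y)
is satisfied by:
  {w: True, y: True, q: True}


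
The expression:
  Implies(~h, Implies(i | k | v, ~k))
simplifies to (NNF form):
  h | ~k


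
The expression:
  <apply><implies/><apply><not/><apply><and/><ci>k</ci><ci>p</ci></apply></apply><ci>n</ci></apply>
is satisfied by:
  {n: True, k: True, p: True}
  {n: True, k: True, p: False}
  {n: True, p: True, k: False}
  {n: True, p: False, k: False}
  {k: True, p: True, n: False}


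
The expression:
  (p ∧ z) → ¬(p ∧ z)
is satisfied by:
  {p: False, z: False}
  {z: True, p: False}
  {p: True, z: False}


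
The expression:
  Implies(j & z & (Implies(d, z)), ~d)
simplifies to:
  ~d | ~j | ~z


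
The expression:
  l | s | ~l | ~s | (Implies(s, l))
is always true.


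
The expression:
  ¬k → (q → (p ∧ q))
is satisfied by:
  {k: True, p: True, q: False}
  {k: True, p: False, q: False}
  {p: True, k: False, q: False}
  {k: False, p: False, q: False}
  {k: True, q: True, p: True}
  {k: True, q: True, p: False}
  {q: True, p: True, k: False}


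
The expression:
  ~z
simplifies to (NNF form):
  ~z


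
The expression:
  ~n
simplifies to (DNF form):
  ~n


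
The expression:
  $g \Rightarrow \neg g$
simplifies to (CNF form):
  $\neg g$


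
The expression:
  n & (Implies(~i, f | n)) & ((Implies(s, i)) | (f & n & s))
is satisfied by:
  {i: True, f: True, n: True, s: False}
  {i: True, n: True, s: False, f: False}
  {f: True, n: True, s: False, i: False}
  {n: True, f: False, s: False, i: False}
  {i: True, s: True, n: True, f: True}
  {i: True, s: True, n: True, f: False}
  {s: True, n: True, f: True, i: False}


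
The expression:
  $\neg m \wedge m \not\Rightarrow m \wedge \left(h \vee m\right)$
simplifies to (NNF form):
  $\text{False}$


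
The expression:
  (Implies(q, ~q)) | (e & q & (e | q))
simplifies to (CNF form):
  e | ~q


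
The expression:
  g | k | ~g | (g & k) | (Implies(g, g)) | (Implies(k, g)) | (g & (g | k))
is always true.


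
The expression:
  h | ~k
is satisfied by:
  {h: True, k: False}
  {k: False, h: False}
  {k: True, h: True}


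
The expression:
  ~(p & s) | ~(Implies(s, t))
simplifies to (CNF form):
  ~p | ~s | ~t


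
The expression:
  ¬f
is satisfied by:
  {f: False}


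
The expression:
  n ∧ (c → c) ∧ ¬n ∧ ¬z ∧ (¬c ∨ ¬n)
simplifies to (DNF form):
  False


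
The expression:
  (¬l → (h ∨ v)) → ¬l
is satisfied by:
  {l: False}


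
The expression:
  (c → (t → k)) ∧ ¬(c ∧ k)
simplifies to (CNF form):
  (¬c ∨ ¬k) ∧ (¬c ∨ ¬t)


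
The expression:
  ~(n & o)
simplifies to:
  ~n | ~o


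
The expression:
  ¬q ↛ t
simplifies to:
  t ∨ ¬q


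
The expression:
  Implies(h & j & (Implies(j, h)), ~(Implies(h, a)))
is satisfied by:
  {h: False, a: False, j: False}
  {j: True, h: False, a: False}
  {a: True, h: False, j: False}
  {j: True, a: True, h: False}
  {h: True, j: False, a: False}
  {j: True, h: True, a: False}
  {a: True, h: True, j: False}


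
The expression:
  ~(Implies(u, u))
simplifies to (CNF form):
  False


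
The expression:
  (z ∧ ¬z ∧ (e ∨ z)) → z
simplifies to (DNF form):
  True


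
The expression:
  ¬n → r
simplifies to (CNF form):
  n ∨ r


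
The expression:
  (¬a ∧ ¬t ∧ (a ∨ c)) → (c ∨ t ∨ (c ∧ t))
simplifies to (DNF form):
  True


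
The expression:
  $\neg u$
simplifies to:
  $\neg u$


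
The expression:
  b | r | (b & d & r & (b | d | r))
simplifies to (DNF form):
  b | r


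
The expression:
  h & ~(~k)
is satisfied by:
  {h: True, k: True}


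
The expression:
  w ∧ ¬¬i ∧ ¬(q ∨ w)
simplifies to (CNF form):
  False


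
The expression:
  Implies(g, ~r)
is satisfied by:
  {g: False, r: False}
  {r: True, g: False}
  {g: True, r: False}


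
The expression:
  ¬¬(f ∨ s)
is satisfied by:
  {s: True, f: True}
  {s: True, f: False}
  {f: True, s: False}


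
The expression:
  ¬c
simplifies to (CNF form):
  ¬c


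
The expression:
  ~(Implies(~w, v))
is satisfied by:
  {v: False, w: False}


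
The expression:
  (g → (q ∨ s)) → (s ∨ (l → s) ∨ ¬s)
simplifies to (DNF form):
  True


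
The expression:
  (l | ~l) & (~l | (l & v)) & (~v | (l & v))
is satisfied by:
  {v: False, l: False}
  {l: True, v: True}


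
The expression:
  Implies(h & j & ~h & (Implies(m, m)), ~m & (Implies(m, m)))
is always true.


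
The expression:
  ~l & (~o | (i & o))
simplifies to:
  ~l & (i | ~o)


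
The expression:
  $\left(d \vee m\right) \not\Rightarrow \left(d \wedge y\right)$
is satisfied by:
  {m: True, d: False, y: False}
  {y: True, m: True, d: False}
  {m: True, d: True, y: False}
  {d: True, y: False, m: False}


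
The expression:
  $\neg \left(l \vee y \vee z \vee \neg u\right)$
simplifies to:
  $u \wedge \neg l \wedge \neg y \wedge \neg z$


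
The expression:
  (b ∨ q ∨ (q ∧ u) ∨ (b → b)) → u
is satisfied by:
  {u: True}


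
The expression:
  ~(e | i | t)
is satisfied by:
  {i: False, e: False, t: False}


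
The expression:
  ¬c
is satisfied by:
  {c: False}


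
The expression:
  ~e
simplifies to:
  ~e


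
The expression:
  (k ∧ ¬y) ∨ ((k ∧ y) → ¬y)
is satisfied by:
  {k: False, y: False}
  {y: True, k: False}
  {k: True, y: False}


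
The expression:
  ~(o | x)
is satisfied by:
  {x: False, o: False}


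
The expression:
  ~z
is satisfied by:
  {z: False}


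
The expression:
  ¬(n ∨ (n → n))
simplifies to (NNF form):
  False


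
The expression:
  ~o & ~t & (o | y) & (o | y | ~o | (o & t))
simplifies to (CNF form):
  y & ~o & ~t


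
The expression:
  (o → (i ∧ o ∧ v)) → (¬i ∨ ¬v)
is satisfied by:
  {v: False, i: False}
  {i: True, v: False}
  {v: True, i: False}


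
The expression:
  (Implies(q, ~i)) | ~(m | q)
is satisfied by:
  {q: False, i: False}
  {i: True, q: False}
  {q: True, i: False}


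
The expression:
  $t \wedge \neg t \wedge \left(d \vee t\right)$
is never true.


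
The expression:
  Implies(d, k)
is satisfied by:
  {k: True, d: False}
  {d: False, k: False}
  {d: True, k: True}


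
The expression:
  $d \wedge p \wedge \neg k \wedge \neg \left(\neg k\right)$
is never true.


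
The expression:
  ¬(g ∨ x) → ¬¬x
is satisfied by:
  {x: True, g: True}
  {x: True, g: False}
  {g: True, x: False}


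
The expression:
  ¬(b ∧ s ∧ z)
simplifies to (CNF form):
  ¬b ∨ ¬s ∨ ¬z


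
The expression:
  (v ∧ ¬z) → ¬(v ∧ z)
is always true.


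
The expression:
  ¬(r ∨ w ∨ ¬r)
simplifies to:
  False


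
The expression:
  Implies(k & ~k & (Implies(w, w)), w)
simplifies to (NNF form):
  True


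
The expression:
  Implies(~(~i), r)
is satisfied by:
  {r: True, i: False}
  {i: False, r: False}
  {i: True, r: True}


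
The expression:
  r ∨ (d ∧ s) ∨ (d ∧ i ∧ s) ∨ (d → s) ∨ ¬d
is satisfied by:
  {r: True, s: True, d: False}
  {r: True, s: False, d: False}
  {s: True, r: False, d: False}
  {r: False, s: False, d: False}
  {r: True, d: True, s: True}
  {r: True, d: True, s: False}
  {d: True, s: True, r: False}


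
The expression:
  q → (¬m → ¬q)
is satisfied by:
  {m: True, q: False}
  {q: False, m: False}
  {q: True, m: True}


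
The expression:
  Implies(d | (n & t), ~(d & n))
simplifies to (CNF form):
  ~d | ~n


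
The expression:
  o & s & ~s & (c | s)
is never true.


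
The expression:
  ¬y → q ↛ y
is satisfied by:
  {y: True, q: True}
  {y: True, q: False}
  {q: True, y: False}


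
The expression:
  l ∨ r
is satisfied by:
  {r: True, l: True}
  {r: True, l: False}
  {l: True, r: False}


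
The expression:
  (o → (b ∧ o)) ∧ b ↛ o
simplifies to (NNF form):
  b ∧ ¬o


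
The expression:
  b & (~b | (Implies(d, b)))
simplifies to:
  b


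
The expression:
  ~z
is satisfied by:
  {z: False}


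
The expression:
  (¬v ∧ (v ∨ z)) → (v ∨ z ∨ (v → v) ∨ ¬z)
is always true.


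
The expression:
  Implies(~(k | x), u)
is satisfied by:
  {x: True, k: True, u: True}
  {x: True, k: True, u: False}
  {x: True, u: True, k: False}
  {x: True, u: False, k: False}
  {k: True, u: True, x: False}
  {k: True, u: False, x: False}
  {u: True, k: False, x: False}


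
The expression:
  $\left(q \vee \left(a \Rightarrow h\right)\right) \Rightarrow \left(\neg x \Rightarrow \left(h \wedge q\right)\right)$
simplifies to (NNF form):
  $x \vee \left(h \wedge q\right) \vee \left(a \wedge \neg h \wedge \neg q\right)$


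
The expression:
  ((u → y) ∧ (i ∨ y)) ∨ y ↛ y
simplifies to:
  y ∨ (i ∧ ¬u)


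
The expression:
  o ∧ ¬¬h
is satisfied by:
  {h: True, o: True}


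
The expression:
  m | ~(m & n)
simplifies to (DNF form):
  True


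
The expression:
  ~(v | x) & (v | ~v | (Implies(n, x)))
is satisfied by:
  {x: False, v: False}


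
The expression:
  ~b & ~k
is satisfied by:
  {k: False, b: False}


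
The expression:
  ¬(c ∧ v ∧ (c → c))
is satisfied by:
  {v: False, c: False}
  {c: True, v: False}
  {v: True, c: False}


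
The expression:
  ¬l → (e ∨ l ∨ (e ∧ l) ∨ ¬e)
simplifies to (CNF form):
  True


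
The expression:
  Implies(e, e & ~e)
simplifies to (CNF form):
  ~e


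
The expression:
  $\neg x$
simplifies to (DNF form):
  $\neg x$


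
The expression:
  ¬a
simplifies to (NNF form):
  ¬a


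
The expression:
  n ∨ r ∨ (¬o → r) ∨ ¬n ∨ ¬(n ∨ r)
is always true.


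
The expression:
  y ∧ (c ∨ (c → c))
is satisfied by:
  {y: True}


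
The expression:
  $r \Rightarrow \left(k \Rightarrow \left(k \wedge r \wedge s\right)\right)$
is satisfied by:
  {s: True, k: False, r: False}
  {k: False, r: False, s: False}
  {r: True, s: True, k: False}
  {r: True, k: False, s: False}
  {s: True, k: True, r: False}
  {k: True, s: False, r: False}
  {r: True, k: True, s: True}


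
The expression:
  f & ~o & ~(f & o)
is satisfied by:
  {f: True, o: False}


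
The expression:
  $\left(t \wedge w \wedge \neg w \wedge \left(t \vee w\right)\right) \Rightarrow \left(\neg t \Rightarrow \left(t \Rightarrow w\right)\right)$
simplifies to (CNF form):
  $\text{True}$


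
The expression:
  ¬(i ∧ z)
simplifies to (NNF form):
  ¬i ∨ ¬z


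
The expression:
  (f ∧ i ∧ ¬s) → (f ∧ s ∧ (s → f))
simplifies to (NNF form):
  s ∨ ¬f ∨ ¬i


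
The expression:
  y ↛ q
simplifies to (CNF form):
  y ∧ ¬q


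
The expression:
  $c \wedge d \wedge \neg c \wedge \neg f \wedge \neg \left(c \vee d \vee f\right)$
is never true.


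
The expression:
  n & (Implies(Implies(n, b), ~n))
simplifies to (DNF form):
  n & ~b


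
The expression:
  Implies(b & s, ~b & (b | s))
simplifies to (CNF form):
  ~b | ~s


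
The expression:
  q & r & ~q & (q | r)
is never true.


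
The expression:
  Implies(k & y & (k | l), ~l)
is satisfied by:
  {l: False, k: False, y: False}
  {y: True, l: False, k: False}
  {k: True, l: False, y: False}
  {y: True, k: True, l: False}
  {l: True, y: False, k: False}
  {y: True, l: True, k: False}
  {k: True, l: True, y: False}


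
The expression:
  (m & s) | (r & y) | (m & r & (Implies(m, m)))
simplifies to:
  (m & r) | (m & s) | (r & y)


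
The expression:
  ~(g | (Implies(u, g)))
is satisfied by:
  {u: True, g: False}


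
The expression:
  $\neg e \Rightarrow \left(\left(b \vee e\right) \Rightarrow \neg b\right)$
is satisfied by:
  {e: True, b: False}
  {b: False, e: False}
  {b: True, e: True}


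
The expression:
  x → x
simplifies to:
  True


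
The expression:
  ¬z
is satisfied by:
  {z: False}


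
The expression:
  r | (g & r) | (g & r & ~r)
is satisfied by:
  {r: True}


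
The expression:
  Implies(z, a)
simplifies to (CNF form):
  a | ~z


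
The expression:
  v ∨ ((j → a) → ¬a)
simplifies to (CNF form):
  v ∨ ¬a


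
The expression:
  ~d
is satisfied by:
  {d: False}


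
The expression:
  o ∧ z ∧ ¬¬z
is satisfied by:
  {z: True, o: True}


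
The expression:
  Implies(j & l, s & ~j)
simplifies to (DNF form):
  ~j | ~l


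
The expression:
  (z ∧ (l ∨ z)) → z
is always true.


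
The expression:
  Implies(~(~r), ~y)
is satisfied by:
  {y: False, r: False}
  {r: True, y: False}
  {y: True, r: False}


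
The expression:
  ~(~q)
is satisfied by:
  {q: True}


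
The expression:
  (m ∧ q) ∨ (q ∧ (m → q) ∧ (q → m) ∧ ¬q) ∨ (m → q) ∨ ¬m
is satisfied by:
  {q: True, m: False}
  {m: False, q: False}
  {m: True, q: True}


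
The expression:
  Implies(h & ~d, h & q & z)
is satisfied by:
  {d: True, z: True, q: True, h: False}
  {d: True, z: True, q: False, h: False}
  {d: True, q: True, h: False, z: False}
  {d: True, q: False, h: False, z: False}
  {z: True, q: True, h: False, d: False}
  {z: True, q: False, h: False, d: False}
  {q: True, z: False, h: False, d: False}
  {q: False, z: False, h: False, d: False}
  {d: True, z: True, h: True, q: True}
  {d: True, z: True, h: True, q: False}
  {d: True, h: True, q: True, z: False}
  {d: True, h: True, q: False, z: False}
  {z: True, h: True, q: True, d: False}


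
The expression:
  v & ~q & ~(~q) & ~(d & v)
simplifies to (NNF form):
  False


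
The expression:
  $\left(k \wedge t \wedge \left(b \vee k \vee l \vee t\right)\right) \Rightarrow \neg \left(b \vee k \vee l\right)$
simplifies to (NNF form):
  $\neg k \vee \neg t$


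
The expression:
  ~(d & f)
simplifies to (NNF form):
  ~d | ~f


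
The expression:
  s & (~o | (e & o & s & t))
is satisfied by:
  {t: True, e: True, s: True, o: False}
  {t: True, s: True, e: False, o: False}
  {e: True, s: True, t: False, o: False}
  {s: True, t: False, e: False, o: False}
  {t: True, o: True, e: True, s: True}


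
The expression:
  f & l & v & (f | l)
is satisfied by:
  {v: True, f: True, l: True}


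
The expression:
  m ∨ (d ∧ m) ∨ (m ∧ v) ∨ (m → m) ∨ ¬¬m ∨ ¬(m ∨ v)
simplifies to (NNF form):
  True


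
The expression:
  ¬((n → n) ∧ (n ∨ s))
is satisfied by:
  {n: False, s: False}


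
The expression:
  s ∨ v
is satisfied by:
  {v: True, s: True}
  {v: True, s: False}
  {s: True, v: False}


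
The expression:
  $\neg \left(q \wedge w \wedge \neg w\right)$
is always true.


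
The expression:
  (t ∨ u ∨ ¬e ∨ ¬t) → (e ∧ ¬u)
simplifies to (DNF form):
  e ∧ ¬u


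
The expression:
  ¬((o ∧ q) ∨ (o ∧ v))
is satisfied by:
  {q: False, o: False, v: False}
  {v: True, q: False, o: False}
  {q: True, v: False, o: False}
  {v: True, q: True, o: False}
  {o: True, v: False, q: False}


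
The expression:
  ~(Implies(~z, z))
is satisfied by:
  {z: False}


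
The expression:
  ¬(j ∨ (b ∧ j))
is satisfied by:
  {j: False}


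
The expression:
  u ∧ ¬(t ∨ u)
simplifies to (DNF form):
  False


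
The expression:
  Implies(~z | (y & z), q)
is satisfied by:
  {q: True, z: True, y: False}
  {q: True, y: False, z: False}
  {q: True, z: True, y: True}
  {q: True, y: True, z: False}
  {z: True, y: False, q: False}


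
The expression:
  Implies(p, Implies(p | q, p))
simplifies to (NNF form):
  True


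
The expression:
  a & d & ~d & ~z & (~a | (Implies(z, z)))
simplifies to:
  False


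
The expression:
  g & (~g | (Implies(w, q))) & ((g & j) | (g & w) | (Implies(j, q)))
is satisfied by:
  {q: True, g: True, w: False}
  {g: True, w: False, q: False}
  {q: True, w: True, g: True}


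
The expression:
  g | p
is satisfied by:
  {g: True, p: True}
  {g: True, p: False}
  {p: True, g: False}


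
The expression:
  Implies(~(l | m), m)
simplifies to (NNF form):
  l | m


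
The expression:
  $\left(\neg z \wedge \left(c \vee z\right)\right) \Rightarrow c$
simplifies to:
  $\text{True}$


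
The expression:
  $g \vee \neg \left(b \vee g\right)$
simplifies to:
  $g \vee \neg b$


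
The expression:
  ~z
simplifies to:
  ~z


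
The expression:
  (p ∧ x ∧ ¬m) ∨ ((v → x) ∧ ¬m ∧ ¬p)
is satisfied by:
  {x: True, v: False, p: False, m: False}
  {x: True, p: True, v: False, m: False}
  {x: True, v: True, p: False, m: False}
  {x: True, p: True, v: True, m: False}
  {x: False, v: False, p: False, m: False}


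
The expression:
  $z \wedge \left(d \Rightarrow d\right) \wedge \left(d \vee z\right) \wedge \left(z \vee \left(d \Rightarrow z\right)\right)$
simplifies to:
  $z$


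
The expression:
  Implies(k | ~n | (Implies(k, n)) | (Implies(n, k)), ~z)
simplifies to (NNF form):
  ~z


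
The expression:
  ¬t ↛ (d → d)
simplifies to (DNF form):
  False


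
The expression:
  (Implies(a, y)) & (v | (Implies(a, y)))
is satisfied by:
  {y: True, a: False}
  {a: False, y: False}
  {a: True, y: True}


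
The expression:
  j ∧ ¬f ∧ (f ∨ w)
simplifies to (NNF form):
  j ∧ w ∧ ¬f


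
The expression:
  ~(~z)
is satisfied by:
  {z: True}


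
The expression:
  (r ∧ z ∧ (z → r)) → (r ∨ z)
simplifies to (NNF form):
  True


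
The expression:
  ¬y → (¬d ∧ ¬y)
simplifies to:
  y ∨ ¬d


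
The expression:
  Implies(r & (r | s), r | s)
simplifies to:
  True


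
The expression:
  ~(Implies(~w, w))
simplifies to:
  ~w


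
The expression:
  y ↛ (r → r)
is never true.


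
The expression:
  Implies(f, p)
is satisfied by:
  {p: True, f: False}
  {f: False, p: False}
  {f: True, p: True}


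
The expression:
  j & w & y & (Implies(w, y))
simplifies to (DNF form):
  j & w & y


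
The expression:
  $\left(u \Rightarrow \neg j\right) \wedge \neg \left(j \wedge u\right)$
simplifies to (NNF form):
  $\neg j \vee \neg u$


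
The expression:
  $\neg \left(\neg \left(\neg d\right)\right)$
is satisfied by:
  {d: False}


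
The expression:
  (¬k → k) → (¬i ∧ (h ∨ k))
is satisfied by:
  {k: False, i: False}
  {i: True, k: False}
  {k: True, i: False}


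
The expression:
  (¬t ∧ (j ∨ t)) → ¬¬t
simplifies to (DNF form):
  t ∨ ¬j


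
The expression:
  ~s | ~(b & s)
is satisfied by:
  {s: False, b: False}
  {b: True, s: False}
  {s: True, b: False}


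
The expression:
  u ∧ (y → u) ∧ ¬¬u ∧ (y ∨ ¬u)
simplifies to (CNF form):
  u ∧ y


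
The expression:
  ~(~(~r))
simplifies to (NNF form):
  ~r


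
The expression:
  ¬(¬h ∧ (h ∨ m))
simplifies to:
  h ∨ ¬m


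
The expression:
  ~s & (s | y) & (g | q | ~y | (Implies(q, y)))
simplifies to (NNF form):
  y & ~s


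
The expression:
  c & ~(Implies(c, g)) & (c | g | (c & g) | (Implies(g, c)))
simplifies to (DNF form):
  c & ~g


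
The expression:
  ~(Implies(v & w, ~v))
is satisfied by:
  {w: True, v: True}


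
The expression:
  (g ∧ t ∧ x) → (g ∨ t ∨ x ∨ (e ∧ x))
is always true.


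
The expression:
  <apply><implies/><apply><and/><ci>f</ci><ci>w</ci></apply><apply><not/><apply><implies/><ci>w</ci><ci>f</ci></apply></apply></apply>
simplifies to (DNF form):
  <apply><or/><apply><not/><ci>f</ci></apply><apply><not/><ci>w</ci></apply></apply>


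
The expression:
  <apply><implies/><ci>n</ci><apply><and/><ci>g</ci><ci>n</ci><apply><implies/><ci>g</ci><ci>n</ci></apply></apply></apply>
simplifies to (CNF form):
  <apply><or/><ci>g</ci><apply><not/><ci>n</ci></apply></apply>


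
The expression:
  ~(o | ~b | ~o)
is never true.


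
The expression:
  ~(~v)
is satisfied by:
  {v: True}


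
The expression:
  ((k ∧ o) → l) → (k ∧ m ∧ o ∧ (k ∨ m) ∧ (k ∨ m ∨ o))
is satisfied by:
  {k: True, o: True, m: True, l: False}
  {k: True, o: True, l: False, m: False}
  {k: True, o: True, m: True, l: True}


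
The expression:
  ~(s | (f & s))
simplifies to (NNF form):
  ~s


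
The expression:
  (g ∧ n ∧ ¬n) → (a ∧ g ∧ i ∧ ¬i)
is always true.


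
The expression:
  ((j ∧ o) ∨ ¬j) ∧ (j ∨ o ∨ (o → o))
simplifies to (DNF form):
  o ∨ ¬j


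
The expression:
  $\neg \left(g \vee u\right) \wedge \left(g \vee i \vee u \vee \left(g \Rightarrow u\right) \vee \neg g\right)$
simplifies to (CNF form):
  $\neg g \wedge \neg u$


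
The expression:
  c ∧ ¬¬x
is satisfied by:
  {c: True, x: True}


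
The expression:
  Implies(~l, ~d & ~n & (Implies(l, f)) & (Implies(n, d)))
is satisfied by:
  {l: True, d: False, n: False}
  {n: True, l: True, d: False}
  {l: True, d: True, n: False}
  {n: True, l: True, d: True}
  {n: False, d: False, l: False}


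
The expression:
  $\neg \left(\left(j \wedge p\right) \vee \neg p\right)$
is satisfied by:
  {p: True, j: False}


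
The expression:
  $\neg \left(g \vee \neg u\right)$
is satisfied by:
  {u: True, g: False}


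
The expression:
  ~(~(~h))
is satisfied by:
  {h: False}


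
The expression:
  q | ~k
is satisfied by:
  {q: True, k: False}
  {k: False, q: False}
  {k: True, q: True}


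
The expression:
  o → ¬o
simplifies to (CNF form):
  ¬o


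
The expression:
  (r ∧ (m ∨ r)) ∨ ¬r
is always true.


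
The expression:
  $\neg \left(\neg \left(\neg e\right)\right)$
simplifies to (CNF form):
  $\neg e$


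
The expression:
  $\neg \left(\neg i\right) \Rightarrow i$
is always true.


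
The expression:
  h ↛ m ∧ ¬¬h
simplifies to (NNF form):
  h ∧ ¬m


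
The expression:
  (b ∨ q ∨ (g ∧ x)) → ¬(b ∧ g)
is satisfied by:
  {g: False, b: False}
  {b: True, g: False}
  {g: True, b: False}


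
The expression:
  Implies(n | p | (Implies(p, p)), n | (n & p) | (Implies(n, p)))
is always true.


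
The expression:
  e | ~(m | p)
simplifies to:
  e | (~m & ~p)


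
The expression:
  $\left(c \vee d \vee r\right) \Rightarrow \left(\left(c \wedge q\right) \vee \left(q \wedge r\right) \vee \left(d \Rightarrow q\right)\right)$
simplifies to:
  $q \vee \neg d$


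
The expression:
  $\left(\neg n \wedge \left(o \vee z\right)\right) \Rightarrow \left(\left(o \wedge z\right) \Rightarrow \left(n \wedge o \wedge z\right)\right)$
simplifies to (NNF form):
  $n \vee \neg o \vee \neg z$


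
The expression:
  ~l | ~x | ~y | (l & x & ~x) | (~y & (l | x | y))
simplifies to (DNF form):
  ~l | ~x | ~y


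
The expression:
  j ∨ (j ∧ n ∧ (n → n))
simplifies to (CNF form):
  j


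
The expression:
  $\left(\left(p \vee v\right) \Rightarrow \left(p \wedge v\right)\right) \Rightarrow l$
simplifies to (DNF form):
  $l \vee \left(p \wedge \neg v\right) \vee \left(v \wedge \neg p\right)$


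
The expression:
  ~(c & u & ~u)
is always true.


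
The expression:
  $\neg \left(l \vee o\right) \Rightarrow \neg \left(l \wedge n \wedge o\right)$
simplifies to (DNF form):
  $\text{True}$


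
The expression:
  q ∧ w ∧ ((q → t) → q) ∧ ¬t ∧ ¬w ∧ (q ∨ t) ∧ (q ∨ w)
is never true.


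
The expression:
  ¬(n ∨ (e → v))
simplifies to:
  e ∧ ¬n ∧ ¬v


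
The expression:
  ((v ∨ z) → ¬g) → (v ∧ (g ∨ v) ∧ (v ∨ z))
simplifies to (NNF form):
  v ∨ (g ∧ z)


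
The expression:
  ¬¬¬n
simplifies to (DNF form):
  ¬n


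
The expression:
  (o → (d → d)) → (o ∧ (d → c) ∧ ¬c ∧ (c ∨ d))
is never true.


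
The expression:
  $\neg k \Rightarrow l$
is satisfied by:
  {k: True, l: True}
  {k: True, l: False}
  {l: True, k: False}


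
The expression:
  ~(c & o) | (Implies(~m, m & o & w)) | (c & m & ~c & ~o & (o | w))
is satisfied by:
  {m: True, o: False, c: False}
  {o: False, c: False, m: False}
  {m: True, c: True, o: False}
  {c: True, o: False, m: False}
  {m: True, o: True, c: False}
  {o: True, m: False, c: False}
  {m: True, c: True, o: True}


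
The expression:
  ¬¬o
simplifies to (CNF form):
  o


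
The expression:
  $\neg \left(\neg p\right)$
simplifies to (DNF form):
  $p$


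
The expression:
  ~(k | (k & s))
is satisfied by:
  {k: False}


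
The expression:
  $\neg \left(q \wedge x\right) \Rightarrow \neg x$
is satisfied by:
  {q: True, x: False}
  {x: False, q: False}
  {x: True, q: True}


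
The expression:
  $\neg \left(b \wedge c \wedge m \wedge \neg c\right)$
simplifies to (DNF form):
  $\text{True}$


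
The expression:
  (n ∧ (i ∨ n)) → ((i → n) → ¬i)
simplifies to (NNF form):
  ¬i ∨ ¬n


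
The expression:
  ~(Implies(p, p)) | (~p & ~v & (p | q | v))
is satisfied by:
  {q: True, v: False, p: False}


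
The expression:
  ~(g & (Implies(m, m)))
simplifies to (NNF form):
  ~g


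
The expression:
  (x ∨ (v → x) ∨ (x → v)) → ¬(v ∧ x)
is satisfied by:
  {v: False, x: False}
  {x: True, v: False}
  {v: True, x: False}


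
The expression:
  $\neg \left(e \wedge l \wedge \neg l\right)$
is always true.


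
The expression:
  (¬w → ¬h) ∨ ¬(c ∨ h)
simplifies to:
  w ∨ ¬h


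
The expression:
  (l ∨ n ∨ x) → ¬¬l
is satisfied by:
  {l: True, n: False, x: False}
  {x: True, l: True, n: False}
  {l: True, n: True, x: False}
  {x: True, l: True, n: True}
  {x: False, n: False, l: False}


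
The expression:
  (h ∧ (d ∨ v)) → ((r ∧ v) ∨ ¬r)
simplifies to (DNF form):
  v ∨ ¬d ∨ ¬h ∨ ¬r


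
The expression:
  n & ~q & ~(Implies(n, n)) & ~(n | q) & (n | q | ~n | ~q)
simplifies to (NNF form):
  False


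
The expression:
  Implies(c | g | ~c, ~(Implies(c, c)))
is never true.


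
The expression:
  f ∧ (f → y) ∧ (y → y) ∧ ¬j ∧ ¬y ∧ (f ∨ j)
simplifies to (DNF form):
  False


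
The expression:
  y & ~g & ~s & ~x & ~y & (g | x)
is never true.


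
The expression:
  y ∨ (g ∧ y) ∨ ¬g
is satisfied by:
  {y: True, g: False}
  {g: False, y: False}
  {g: True, y: True}


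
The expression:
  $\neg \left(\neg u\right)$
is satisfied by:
  {u: True}


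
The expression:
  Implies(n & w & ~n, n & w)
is always true.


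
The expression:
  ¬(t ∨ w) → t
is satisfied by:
  {t: True, w: True}
  {t: True, w: False}
  {w: True, t: False}


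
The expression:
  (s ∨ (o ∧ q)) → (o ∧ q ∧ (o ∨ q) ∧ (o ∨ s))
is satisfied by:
  {q: True, o: True, s: False}
  {q: True, o: False, s: False}
  {o: True, q: False, s: False}
  {q: False, o: False, s: False}
  {q: True, s: True, o: True}


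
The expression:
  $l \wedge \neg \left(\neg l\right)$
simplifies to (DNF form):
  $l$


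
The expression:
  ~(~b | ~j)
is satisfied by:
  {j: True, b: True}


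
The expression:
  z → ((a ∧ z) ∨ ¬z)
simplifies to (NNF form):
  a ∨ ¬z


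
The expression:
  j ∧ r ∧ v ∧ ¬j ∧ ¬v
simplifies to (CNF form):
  False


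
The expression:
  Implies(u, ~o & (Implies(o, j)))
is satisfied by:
  {u: False, o: False}
  {o: True, u: False}
  {u: True, o: False}


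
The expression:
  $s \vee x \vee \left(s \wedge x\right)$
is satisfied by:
  {x: True, s: True}
  {x: True, s: False}
  {s: True, x: False}


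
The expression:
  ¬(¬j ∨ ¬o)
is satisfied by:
  {j: True, o: True}


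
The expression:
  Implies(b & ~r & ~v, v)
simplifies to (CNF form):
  r | v | ~b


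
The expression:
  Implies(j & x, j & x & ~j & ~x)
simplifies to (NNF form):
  ~j | ~x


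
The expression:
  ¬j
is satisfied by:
  {j: False}


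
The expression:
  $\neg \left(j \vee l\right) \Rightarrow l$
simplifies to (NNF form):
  $j \vee l$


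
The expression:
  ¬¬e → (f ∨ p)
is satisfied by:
  {p: True, f: True, e: False}
  {p: True, f: False, e: False}
  {f: True, p: False, e: False}
  {p: False, f: False, e: False}
  {p: True, e: True, f: True}
  {p: True, e: True, f: False}
  {e: True, f: True, p: False}


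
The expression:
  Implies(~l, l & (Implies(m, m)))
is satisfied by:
  {l: True}


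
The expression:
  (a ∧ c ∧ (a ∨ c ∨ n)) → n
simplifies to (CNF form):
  n ∨ ¬a ∨ ¬c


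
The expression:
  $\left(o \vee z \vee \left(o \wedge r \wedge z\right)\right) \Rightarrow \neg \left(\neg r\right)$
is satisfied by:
  {r: True, z: False, o: False}
  {r: True, o: True, z: False}
  {r: True, z: True, o: False}
  {r: True, o: True, z: True}
  {o: False, z: False, r: False}


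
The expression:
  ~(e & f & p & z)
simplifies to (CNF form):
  ~e | ~f | ~p | ~z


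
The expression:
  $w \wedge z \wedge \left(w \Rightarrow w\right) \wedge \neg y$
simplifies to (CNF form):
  $w \wedge z \wedge \neg y$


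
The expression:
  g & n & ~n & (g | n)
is never true.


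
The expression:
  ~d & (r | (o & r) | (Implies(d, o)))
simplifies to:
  ~d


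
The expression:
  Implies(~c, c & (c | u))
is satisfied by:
  {c: True}


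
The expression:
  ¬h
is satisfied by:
  {h: False}


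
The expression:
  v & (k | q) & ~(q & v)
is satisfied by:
  {k: True, v: True, q: False}


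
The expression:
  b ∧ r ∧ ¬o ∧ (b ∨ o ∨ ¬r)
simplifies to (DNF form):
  b ∧ r ∧ ¬o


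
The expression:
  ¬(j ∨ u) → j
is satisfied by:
  {u: True, j: True}
  {u: True, j: False}
  {j: True, u: False}


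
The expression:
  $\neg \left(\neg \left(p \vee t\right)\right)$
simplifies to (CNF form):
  $p \vee t$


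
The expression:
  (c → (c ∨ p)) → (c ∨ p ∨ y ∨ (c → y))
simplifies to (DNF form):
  True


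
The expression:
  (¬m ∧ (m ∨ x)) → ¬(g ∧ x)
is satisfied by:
  {m: True, g: False, x: False}
  {g: False, x: False, m: False}
  {x: True, m: True, g: False}
  {x: True, g: False, m: False}
  {m: True, g: True, x: False}
  {g: True, m: False, x: False}
  {x: True, g: True, m: True}
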